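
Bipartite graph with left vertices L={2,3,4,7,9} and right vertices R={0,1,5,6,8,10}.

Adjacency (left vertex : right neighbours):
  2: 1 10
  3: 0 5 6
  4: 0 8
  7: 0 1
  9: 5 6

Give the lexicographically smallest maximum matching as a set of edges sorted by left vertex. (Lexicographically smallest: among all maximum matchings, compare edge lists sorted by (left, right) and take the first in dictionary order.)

|M| = 5 (so the lex-smallest maximum matching has 5 edges)
process left vertices in ascending order; for each, take the smallest-labelled available neighbour that still permits 5 edges overall, or leave it unmatched if none does
lex-smallest matching: {2-1, 3-5, 4-8, 7-0, 9-6}

Lex-smallest maximum matching: {(2,1), (3,5), (4,8), (7,0), (9,6)}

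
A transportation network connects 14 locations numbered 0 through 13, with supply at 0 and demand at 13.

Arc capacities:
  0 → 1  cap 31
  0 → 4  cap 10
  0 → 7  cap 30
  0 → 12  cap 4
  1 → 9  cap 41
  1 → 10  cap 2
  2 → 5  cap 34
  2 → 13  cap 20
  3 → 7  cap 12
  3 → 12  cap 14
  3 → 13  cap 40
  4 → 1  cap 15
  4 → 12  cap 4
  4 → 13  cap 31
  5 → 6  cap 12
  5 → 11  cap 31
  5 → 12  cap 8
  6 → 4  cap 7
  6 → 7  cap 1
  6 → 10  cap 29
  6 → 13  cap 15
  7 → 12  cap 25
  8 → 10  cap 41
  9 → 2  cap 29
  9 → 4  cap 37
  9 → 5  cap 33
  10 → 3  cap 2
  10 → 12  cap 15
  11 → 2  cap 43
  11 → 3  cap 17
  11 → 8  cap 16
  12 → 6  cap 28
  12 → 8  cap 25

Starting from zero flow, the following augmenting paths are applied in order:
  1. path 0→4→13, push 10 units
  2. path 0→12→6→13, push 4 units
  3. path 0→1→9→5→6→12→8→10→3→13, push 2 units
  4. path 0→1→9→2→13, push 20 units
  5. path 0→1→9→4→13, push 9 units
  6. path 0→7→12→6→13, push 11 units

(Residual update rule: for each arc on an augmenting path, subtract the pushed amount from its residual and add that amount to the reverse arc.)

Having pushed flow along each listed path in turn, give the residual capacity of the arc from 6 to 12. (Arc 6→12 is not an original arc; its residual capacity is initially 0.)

after path 1 (0→4→13, push 10): res(6,12)=0
after path 2 (0→12→6→13, push 4): res(6,12)=4
after path 3 (0→1→9→5→6→12→8→10→3→13, push 2): res(6,12)=2
after path 4 (0→1→9→2→13, push 20): res(6,12)=2
after path 5 (0→1→9→4→13, push 9): res(6,12)=2
after path 6 (0→7→12→6→13, push 11): res(6,12)=13

Residual capacity of (6,12): 13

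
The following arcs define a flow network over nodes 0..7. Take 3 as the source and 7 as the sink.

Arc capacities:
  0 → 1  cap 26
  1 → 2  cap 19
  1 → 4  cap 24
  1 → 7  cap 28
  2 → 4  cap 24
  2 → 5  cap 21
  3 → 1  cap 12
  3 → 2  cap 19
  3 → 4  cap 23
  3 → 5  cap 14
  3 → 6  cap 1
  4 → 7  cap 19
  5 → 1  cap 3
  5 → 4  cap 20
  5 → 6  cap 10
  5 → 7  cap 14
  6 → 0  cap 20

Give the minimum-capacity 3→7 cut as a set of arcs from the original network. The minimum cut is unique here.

Min-cut arcs: {(3,1), (3,6), (4,7), (5,1), (5,6), (5,7)} (total capacity 59)

augment #1: 3→1→7 push 12
augment #2: 3→4→7 push 19
augment #3: 3→5→7 push 14
augment #4: 3→2→5→1→7 push 3
augment #5: 3→6→0→1→7 push 1
augment #6: 3→2→5→6→0→1→7 push 10
max flow = 59; residual-reachable set from 3 gives S-side
cut edges (S→T): {(3,1), (3,6), (4,7), (5,1), (5,6), (5,7)} total cap 59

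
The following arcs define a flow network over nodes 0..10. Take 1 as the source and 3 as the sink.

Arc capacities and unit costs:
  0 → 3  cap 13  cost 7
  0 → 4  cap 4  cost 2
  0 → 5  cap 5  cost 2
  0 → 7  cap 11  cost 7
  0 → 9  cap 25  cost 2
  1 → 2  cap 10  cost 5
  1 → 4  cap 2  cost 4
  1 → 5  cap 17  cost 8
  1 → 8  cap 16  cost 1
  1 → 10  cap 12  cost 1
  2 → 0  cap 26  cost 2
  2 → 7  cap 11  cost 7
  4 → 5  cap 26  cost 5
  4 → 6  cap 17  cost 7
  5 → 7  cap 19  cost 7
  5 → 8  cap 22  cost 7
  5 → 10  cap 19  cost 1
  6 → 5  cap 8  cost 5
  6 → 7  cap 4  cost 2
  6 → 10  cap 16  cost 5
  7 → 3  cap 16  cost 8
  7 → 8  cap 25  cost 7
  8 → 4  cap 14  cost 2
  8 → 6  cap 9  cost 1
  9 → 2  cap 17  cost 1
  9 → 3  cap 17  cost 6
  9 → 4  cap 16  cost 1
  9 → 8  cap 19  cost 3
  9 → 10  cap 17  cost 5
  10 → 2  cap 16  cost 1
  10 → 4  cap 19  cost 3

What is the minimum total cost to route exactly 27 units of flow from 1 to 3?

shortest-cost path #1: 1→10→2→0→3 push 12 @ unit cost 11 (adds 132)
shortest-cost path #2: 1→8→6→7→3 push 4 @ unit cost 12 (adds 48)
shortest-cost path #3: 1→2→0→3 push 1 @ unit cost 14 (adds 14)
shortest-cost path #4: 1→2→0→9→3 push 9 @ unit cost 15 (adds 135)
shortest-cost path #5: 1→8→6→10→2→0→9→3 push 1 @ unit cost 18 (adds 18)
total cost = 347

Minimum cost for 27 units: 347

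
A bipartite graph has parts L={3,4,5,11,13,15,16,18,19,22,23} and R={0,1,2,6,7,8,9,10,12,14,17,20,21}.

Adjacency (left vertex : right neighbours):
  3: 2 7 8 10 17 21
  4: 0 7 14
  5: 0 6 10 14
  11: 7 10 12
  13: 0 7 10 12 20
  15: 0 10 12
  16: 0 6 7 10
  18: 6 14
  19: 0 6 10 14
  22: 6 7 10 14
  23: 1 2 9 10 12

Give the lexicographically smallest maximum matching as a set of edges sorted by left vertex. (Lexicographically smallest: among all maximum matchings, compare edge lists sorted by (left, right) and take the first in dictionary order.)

Lex-smallest maximum matching: {(3,2), (4,0), (5,6), (11,7), (13,20), (15,12), (16,10), (18,14), (23,1)}

|M| = 9 (so the lex-smallest maximum matching has 9 edges)
process left vertices in ascending order; for each, take the smallest-labelled available neighbour that still permits 9 edges overall, or leave it unmatched if none does
lex-smallest matching: {3-2, 4-0, 5-6, 11-7, 13-20, 15-12, 16-10, 18-14, 23-1}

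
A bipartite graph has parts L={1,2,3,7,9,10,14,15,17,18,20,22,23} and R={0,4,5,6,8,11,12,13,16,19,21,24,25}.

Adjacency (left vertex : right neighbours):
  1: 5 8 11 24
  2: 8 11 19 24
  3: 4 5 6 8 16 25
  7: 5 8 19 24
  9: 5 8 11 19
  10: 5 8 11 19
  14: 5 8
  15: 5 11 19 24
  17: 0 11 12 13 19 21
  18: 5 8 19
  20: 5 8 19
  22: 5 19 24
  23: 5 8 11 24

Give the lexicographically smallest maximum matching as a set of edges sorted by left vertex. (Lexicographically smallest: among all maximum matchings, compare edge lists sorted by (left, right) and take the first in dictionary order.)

|M| = 7 (so the lex-smallest maximum matching has 7 edges)
process left vertices in ascending order; for each, take the smallest-labelled available neighbour that still permits 7 edges overall, or leave it unmatched if none does
lex-smallest matching: {1-5, 2-8, 3-4, 7-19, 9-11, 15-24, 17-0}

Lex-smallest maximum matching: {(1,5), (2,8), (3,4), (7,19), (9,11), (15,24), (17,0)}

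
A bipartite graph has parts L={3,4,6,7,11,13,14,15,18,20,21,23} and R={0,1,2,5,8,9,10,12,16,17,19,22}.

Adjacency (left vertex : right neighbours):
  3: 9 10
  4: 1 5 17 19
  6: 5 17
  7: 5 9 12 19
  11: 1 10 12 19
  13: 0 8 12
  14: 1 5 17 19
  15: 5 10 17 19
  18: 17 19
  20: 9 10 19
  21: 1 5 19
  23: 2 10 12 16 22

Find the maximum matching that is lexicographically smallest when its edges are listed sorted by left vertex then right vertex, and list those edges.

Lex-smallest maximum matching: {(3,9), (4,1), (6,5), (7,12), (11,10), (13,0), (14,17), (15,19), (23,2)}

|M| = 9 (so the lex-smallest maximum matching has 9 edges)
process left vertices in ascending order; for each, take the smallest-labelled available neighbour that still permits 9 edges overall, or leave it unmatched if none does
lex-smallest matching: {3-9, 4-1, 6-5, 7-12, 11-10, 13-0, 14-17, 15-19, 23-2}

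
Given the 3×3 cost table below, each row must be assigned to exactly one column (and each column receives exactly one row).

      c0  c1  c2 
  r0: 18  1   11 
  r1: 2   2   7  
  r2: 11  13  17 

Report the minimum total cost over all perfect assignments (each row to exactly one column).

Minimum assignment cost: 19

optimal assignment: row0→col1 (cost 1), row1→col2 (cost 7), row2→col0 (cost 11)
total = 1 + 7 + 11 = 19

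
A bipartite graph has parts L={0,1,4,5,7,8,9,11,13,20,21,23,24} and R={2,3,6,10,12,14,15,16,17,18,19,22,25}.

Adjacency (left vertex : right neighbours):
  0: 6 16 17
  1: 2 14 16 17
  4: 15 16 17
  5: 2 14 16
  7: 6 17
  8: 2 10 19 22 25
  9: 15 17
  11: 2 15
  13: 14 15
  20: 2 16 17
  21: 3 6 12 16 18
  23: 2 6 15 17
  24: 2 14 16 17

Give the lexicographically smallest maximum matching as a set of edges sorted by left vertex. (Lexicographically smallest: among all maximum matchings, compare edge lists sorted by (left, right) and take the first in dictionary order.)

|M| = 8 (so the lex-smallest maximum matching has 8 edges)
process left vertices in ascending order; for each, take the smallest-labelled available neighbour that still permits 8 edges overall, or leave it unmatched if none does
lex-smallest matching: {0-6, 1-2, 4-15, 5-14, 7-17, 8-10, 20-16, 21-3}

Lex-smallest maximum matching: {(0,6), (1,2), (4,15), (5,14), (7,17), (8,10), (20,16), (21,3)}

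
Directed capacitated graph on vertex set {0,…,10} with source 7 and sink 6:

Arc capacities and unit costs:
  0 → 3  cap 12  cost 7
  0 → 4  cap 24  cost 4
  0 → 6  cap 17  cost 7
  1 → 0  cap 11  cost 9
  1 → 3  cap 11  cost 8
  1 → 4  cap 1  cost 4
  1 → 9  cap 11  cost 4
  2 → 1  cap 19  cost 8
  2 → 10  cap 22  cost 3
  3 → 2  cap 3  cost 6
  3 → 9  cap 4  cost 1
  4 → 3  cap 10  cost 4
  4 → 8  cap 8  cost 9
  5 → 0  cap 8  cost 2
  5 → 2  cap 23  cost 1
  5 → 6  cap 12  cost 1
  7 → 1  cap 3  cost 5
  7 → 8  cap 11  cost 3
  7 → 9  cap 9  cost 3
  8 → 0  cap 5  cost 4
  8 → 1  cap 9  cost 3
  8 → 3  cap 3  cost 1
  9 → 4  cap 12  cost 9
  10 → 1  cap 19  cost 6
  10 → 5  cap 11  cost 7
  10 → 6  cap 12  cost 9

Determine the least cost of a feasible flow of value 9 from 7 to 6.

Minimum cost for 9 units: 154

shortest-cost path #1: 7→8→0→6 push 5 @ unit cost 14 (adds 70)
shortest-cost path #2: 7→1→0→6 push 3 @ unit cost 21 (adds 63)
shortest-cost path #3: 7→8→3→2→10→5→6 push 1 @ unit cost 21 (adds 21)
total cost = 154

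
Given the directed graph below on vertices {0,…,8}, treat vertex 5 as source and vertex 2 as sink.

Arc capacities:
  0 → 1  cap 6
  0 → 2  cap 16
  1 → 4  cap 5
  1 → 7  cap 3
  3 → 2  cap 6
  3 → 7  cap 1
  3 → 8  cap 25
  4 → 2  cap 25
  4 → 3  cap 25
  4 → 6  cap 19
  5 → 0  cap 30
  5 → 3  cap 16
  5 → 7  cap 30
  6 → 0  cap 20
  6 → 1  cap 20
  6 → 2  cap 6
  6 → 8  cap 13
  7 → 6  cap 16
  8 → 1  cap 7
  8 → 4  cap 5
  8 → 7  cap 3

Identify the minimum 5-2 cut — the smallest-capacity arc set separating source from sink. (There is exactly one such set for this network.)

Min-cut arcs: {(0,2), (1,4), (3,2), (6,2), (8,4)} (total capacity 38)

augment #1: 5→0→2 push 16
augment #2: 5→3→2 push 6
augment #3: 5→7→6→2 push 6
augment #4: 5→0→1→4→2 push 5
augment #5: 5→3→8→4→2 push 5
max flow = 38; residual-reachable set from 5 gives S-side
cut edges (S→T): {(0,2), (1,4), (3,2), (6,2), (8,4)} total cap 38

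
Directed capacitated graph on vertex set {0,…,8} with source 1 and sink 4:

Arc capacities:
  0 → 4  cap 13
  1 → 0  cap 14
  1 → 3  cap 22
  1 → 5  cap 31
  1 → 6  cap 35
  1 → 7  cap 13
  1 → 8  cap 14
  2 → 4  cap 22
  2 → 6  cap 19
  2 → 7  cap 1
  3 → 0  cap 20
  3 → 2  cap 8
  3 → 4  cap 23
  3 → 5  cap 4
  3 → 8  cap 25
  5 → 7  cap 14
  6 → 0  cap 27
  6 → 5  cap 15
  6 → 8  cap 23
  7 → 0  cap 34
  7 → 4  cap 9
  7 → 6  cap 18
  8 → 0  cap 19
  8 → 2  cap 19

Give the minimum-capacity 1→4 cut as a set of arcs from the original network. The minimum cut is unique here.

augment #1: 1→0→4 push 13
augment #2: 1→3→4 push 22
augment #3: 1→7→4 push 9
augment #4: 1→8→2→4 push 14
augment #5: 1→6→8→2→4 push 5
max flow = 63; residual-reachable set from 1 gives S-side
cut edges (S→T): {(0,4), (1,3), (7,4), (8,2)} total cap 63

Min-cut arcs: {(0,4), (1,3), (7,4), (8,2)} (total capacity 63)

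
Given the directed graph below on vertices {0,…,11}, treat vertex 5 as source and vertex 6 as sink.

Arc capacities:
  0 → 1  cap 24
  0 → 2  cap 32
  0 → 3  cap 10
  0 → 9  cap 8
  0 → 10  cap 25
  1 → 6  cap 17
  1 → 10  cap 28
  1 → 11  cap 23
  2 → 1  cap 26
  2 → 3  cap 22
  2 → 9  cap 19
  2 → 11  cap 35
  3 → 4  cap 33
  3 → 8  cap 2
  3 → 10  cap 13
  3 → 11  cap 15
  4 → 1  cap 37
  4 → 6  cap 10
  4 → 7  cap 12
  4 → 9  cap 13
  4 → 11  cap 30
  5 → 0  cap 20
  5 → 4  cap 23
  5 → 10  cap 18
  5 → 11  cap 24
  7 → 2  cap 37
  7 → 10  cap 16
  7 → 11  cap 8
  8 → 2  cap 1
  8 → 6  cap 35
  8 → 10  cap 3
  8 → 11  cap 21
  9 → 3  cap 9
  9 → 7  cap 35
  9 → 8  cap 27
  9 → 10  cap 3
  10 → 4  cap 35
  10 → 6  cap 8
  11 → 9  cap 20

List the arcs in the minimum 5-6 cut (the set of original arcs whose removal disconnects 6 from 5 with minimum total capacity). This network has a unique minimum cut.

augment #1: 5→4→6 push 10
augment #2: 5→10→6 push 8
augment #3: 5→0→1→6 push 17
augment #4: 5→0→3→8→6 push 2
augment #5: 5→0→9→8→6 push 1
augment #6: 5→4→9→8→6 push 13
augment #7: 5→11→9→8→6 push 13
max flow = 64; residual-reachable set from 5 gives S-side
cut edges (S→T): {(1,6), (3,8), (4,6), (9,8), (10,6)} total cap 64

Min-cut arcs: {(1,6), (3,8), (4,6), (9,8), (10,6)} (total capacity 64)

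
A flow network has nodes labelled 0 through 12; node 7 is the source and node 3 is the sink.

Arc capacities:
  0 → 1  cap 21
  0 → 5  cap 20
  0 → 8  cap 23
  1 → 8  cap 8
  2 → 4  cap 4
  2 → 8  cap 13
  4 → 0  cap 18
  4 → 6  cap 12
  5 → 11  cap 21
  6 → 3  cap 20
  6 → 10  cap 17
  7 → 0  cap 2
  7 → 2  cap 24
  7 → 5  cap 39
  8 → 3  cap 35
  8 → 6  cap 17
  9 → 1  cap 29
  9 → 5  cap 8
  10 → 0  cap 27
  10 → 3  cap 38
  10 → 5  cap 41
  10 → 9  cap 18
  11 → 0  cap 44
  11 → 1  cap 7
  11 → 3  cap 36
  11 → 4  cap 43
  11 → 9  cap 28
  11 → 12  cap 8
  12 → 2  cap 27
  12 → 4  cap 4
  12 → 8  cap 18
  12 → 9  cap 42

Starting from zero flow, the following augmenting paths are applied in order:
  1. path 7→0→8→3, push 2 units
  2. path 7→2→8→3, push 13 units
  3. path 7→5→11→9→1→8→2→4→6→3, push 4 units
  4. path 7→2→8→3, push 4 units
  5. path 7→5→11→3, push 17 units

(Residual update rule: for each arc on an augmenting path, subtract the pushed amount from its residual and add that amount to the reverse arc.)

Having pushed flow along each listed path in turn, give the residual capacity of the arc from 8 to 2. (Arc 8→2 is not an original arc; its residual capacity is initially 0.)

after path 1 (7→0→8→3, push 2): res(8,2)=0
after path 2 (7→2→8→3, push 13): res(8,2)=13
after path 3 (7→5→11→9→1→8→2→4→6→3, push 4): res(8,2)=9
after path 4 (7→2→8→3, push 4): res(8,2)=13
after path 5 (7→5→11→3, push 17): res(8,2)=13

Residual capacity of (8,2): 13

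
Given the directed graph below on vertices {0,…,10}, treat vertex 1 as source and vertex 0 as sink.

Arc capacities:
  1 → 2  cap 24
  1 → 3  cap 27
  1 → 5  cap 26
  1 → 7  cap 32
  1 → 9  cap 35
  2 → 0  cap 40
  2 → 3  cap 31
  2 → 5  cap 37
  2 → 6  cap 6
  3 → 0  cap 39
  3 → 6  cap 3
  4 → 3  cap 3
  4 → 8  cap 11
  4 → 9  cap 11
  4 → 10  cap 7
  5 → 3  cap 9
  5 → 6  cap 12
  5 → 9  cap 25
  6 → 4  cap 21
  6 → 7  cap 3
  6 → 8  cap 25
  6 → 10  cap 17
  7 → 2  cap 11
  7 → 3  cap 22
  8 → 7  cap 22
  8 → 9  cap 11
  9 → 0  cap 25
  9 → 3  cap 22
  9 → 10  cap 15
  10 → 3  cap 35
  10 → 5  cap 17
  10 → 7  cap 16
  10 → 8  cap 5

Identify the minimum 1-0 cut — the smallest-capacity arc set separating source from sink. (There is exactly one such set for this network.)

augment #1: 1→2→0 push 24
augment #2: 1→3→0 push 27
augment #3: 1→9→0 push 25
augment #4: 1→5→3→0 push 9
augment #5: 1→7→2→0 push 11
augment #6: 1→7→3→0 push 3
max flow = 99; residual-reachable set from 1 gives S-side
cut edges (S→T): {(1,2), (3,0), (7,2), (9,0)} total cap 99

Min-cut arcs: {(1,2), (3,0), (7,2), (9,0)} (total capacity 99)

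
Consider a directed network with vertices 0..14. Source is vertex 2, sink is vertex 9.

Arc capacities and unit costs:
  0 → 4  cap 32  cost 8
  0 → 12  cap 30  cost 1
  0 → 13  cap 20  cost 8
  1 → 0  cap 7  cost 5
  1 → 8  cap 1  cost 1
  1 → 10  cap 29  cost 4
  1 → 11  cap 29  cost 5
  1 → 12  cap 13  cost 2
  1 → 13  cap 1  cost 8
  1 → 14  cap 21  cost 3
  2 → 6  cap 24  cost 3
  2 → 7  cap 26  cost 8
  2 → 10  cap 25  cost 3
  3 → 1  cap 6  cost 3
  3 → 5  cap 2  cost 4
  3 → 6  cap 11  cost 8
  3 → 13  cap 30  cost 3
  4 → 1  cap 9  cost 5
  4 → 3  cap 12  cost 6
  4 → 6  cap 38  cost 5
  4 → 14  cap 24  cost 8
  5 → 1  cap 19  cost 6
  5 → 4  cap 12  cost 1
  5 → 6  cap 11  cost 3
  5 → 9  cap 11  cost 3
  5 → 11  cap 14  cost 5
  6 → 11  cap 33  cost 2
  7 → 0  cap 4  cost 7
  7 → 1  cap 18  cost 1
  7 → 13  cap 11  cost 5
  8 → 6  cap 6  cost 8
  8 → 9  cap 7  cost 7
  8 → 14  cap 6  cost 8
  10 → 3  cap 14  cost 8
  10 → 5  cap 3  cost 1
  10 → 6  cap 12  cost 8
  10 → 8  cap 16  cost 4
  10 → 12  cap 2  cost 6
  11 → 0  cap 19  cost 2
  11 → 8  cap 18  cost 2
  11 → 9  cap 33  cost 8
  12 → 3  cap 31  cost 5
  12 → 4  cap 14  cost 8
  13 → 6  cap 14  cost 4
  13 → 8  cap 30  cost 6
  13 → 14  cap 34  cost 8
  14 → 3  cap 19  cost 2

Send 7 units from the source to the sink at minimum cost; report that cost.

shortest-cost path #1: 2→10→5→9 push 3 @ unit cost 7 (adds 21)
shortest-cost path #2: 2→6→11→9 push 4 @ unit cost 13 (adds 52)
total cost = 73

Minimum cost for 7 units: 73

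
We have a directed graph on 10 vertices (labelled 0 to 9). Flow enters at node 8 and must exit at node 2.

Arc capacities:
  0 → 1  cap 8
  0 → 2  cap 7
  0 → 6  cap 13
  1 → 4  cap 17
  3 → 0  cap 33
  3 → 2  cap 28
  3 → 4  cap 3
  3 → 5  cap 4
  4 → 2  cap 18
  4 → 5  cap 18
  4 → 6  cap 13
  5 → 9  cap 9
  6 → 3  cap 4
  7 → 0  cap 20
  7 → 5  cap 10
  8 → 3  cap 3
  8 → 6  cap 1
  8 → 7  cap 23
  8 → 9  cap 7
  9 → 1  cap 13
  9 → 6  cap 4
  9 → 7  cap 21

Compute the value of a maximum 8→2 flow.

augment #1: 8→3→2 bottleneck 3, total now 3
augment #2: 8→6→3→2 bottleneck 1, total now 4
augment #3: 8→7→0→2 bottleneck 7, total now 11
augment #4: 8→9→1→4→2 bottleneck 7, total now 18
augment #5: 8→7→0→1→4→2 bottleneck 8, total now 26
augment #6: 8→7→0→6→3→2 bottleneck 3, total now 29
augment #7: 8→7→5→9→1→4→2 bottleneck 2, total now 31

Maximum flow value: 31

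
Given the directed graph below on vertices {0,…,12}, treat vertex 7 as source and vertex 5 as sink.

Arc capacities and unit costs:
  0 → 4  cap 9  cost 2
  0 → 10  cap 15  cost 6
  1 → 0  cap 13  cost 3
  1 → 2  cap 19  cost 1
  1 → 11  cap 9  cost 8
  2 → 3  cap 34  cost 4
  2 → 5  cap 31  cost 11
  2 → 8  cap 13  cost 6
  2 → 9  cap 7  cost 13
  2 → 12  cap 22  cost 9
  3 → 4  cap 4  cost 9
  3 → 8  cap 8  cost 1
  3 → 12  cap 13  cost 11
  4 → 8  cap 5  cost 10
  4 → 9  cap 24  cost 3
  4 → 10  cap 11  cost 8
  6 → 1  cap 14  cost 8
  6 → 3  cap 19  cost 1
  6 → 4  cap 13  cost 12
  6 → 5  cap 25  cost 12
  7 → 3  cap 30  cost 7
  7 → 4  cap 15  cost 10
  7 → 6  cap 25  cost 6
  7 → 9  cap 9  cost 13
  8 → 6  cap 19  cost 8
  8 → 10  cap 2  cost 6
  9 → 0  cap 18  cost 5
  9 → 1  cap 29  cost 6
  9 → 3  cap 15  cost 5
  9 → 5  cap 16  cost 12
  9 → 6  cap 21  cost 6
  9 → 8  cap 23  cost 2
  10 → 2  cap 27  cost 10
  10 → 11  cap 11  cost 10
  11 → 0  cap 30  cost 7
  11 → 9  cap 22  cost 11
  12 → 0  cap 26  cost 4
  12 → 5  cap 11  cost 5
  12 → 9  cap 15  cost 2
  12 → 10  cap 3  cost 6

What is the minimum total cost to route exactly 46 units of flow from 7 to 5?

shortest-cost path #1: 7→6→5 push 25 @ unit cost 18 (adds 450)
shortest-cost path #2: 7→3→12→5 push 11 @ unit cost 23 (adds 253)
shortest-cost path #3: 7→9→5 push 9 @ unit cost 25 (adds 225)
shortest-cost path #4: 7→4→9→5 push 1 @ unit cost 25 (adds 25)
total cost = 953

Minimum cost for 46 units: 953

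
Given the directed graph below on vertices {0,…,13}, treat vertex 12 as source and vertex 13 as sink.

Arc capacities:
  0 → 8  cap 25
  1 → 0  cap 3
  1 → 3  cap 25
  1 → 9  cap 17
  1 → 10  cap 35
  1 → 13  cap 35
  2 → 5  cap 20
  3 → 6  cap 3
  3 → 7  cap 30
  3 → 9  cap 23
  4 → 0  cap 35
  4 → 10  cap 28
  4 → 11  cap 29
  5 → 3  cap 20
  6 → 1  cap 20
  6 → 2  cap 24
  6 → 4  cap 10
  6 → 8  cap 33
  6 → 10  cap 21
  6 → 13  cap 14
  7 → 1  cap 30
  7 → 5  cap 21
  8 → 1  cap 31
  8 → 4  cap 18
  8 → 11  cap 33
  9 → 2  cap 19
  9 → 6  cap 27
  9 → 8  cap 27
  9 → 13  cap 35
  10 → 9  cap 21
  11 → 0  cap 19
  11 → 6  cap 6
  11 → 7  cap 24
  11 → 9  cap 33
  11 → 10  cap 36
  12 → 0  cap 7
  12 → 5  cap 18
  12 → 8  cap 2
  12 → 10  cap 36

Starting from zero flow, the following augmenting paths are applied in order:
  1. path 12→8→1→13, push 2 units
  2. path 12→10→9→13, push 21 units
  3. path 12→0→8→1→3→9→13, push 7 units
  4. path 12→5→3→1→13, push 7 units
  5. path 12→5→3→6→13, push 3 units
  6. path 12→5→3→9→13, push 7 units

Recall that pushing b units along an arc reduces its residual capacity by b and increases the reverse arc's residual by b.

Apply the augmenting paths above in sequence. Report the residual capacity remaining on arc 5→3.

Residual capacity of (5,3): 3

after path 1 (12→8→1→13, push 2): res(5,3)=20
after path 2 (12→10→9→13, push 21): res(5,3)=20
after path 3 (12→0→8→1→3→9→13, push 7): res(5,3)=20
after path 4 (12→5→3→1→13, push 7): res(5,3)=13
after path 5 (12→5→3→6→13, push 3): res(5,3)=10
after path 6 (12→5→3→9→13, push 7): res(5,3)=3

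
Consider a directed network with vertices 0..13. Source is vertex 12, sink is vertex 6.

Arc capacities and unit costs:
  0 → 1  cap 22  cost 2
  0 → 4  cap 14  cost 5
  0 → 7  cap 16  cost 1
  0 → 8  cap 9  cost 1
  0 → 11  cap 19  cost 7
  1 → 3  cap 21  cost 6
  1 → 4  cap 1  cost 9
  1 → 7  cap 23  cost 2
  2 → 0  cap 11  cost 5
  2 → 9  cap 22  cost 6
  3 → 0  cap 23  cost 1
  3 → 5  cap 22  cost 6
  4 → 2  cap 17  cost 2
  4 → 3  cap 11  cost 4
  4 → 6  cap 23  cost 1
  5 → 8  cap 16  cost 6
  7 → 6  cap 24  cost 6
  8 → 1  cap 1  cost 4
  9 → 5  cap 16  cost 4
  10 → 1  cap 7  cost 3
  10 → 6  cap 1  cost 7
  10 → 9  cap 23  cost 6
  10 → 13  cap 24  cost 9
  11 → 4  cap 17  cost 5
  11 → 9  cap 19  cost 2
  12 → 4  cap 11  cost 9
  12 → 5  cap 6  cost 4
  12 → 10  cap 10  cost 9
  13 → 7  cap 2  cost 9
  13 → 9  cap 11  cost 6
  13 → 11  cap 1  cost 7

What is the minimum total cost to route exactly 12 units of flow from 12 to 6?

Minimum cost for 12 units: 126

shortest-cost path #1: 12→4→6 push 11 @ unit cost 10 (adds 110)
shortest-cost path #2: 12→10→6 push 1 @ unit cost 16 (adds 16)
total cost = 126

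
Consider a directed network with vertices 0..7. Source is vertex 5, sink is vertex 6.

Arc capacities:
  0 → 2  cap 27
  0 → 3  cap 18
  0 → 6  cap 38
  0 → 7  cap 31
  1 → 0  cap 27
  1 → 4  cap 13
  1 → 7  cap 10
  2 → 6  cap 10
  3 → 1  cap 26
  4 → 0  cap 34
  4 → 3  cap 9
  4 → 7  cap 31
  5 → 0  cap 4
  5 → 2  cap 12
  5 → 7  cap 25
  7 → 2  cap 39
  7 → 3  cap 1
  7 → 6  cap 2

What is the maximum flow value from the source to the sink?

Maximum flow value: 17

augment #1: 5→0→6 bottleneck 4, total now 4
augment #2: 5→2→6 bottleneck 10, total now 14
augment #3: 5→7→6 bottleneck 2, total now 16
augment #4: 5→7→3→1→0→6 bottleneck 1, total now 17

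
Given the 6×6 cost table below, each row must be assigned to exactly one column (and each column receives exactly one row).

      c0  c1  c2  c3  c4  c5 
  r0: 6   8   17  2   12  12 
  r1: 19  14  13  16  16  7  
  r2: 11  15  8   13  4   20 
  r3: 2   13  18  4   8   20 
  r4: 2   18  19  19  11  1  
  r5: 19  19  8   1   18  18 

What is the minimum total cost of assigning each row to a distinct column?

Minimum assignment cost: 29

optimal assignment: row0→col1 (cost 8), row1→col2 (cost 13), row2→col4 (cost 4), row3→col0 (cost 2), row4→col5 (cost 1), row5→col3 (cost 1)
total = 8 + 13 + 4 + 2 + 1 + 1 = 29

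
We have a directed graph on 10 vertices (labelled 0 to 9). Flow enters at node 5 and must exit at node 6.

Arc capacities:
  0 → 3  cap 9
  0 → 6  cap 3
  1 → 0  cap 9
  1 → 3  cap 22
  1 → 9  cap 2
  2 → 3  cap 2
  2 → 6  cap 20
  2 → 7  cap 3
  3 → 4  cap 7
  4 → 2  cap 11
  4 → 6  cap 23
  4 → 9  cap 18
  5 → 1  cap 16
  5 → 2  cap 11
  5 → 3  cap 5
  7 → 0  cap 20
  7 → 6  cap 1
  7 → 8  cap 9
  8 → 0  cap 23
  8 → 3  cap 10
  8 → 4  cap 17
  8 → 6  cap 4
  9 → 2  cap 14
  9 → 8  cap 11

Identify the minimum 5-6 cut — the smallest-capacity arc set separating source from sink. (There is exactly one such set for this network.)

Min-cut arcs: {(0,6), (1,9), (3,4), (5,2)} (total capacity 23)

augment #1: 5→2→6 push 11
augment #2: 5→1→0→6 push 3
augment #3: 5→3→4→6 push 5
augment #4: 5→1→3→4→6 push 2
augment #5: 5→1→9→2→6 push 2
max flow = 23; residual-reachable set from 5 gives S-side
cut edges (S→T): {(0,6), (1,9), (3,4), (5,2)} total cap 23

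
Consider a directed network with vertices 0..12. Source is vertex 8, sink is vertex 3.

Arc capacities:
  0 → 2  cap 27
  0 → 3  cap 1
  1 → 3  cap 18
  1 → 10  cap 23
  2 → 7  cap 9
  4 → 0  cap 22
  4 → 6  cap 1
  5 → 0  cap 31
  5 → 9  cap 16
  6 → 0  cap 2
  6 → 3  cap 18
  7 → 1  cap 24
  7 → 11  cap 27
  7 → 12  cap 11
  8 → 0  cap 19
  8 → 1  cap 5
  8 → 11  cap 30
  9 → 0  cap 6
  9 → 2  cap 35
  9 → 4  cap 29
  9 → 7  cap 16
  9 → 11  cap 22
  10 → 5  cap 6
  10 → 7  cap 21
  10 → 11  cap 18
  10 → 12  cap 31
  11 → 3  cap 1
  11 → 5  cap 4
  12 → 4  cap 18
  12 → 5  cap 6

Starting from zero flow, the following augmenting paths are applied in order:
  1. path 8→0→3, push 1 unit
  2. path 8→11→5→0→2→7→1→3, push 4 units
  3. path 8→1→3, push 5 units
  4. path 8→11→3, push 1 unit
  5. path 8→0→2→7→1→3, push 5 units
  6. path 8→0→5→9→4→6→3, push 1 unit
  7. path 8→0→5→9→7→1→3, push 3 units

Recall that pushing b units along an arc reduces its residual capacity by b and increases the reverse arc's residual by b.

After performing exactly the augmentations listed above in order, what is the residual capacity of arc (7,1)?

after path 1 (8→0→3, push 1): res(7,1)=24
after path 2 (8→11→5→0→2→7→1→3, push 4): res(7,1)=20
after path 3 (8→1→3, push 5): res(7,1)=20
after path 4 (8→11→3, push 1): res(7,1)=20
after path 5 (8→0→2→7→1→3, push 5): res(7,1)=15
after path 6 (8→0→5→9→4→6→3, push 1): res(7,1)=15
after path 7 (8→0→5→9→7→1→3, push 3): res(7,1)=12

Residual capacity of (7,1): 12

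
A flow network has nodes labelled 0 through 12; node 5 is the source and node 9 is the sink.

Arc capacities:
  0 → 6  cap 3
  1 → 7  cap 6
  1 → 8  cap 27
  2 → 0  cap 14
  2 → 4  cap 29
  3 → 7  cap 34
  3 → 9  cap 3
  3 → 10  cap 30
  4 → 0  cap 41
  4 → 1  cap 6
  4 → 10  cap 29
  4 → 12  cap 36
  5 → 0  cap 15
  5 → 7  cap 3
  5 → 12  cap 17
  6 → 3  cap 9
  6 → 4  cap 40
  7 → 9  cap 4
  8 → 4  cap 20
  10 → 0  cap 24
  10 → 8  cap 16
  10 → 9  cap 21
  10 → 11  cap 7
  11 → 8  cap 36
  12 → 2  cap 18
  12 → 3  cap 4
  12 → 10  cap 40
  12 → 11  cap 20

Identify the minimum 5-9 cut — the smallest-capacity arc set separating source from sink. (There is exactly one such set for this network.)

augment #1: 5→7→9 push 3
augment #2: 5→12→3→9 push 3
augment #3: 5→12→10→9 push 14
augment #4: 5→0→6→3→7→9 push 1
augment #5: 5→0→6→3→10→9 push 2
max flow = 23; residual-reachable set from 5 gives S-side
cut edges (S→T): {(0,6), (5,7), (5,12)} total cap 23

Min-cut arcs: {(0,6), (5,7), (5,12)} (total capacity 23)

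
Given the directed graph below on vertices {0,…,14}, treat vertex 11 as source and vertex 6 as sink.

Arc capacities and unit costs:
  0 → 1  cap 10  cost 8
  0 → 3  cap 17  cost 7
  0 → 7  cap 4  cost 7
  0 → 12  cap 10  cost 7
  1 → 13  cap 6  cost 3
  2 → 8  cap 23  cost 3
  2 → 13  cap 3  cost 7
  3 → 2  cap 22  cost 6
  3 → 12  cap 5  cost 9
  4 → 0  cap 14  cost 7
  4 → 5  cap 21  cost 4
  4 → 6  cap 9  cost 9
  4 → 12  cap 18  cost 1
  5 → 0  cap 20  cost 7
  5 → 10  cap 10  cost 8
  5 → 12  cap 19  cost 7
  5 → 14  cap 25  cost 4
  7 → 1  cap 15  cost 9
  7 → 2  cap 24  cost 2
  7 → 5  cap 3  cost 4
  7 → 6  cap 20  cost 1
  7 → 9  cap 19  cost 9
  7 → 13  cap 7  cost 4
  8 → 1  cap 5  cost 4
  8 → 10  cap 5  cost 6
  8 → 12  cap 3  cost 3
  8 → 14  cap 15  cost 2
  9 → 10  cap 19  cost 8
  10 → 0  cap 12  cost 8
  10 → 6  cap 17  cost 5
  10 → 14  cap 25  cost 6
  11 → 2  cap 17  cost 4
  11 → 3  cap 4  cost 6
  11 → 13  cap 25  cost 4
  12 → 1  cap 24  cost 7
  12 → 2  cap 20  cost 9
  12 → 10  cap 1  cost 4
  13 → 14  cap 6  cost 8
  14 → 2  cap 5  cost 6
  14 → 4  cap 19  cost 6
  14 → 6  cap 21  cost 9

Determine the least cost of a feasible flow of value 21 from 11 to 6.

shortest-cost path #1: 11→2→8→10→6 push 5 @ unit cost 18 (adds 90)
shortest-cost path #2: 11→2→8→14→6 push 12 @ unit cost 18 (adds 216)
shortest-cost path #3: 11→13→14→6 push 4 @ unit cost 21 (adds 84)
total cost = 390

Minimum cost for 21 units: 390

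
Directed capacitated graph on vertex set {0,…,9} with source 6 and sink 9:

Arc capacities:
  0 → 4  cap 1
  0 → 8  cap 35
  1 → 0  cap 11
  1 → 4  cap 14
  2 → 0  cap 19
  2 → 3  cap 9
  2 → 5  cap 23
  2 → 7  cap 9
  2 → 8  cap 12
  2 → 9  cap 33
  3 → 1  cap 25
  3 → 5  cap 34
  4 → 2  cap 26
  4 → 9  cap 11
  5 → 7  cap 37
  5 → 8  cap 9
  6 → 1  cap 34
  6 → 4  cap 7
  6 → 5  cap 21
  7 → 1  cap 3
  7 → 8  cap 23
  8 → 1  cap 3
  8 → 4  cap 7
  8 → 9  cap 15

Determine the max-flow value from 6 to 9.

Maximum flow value: 44

augment #1: 6→4→9 bottleneck 7, total now 7
augment #2: 6→1→4→9 bottleneck 4, total now 11
augment #3: 6→5→8→9 bottleneck 9, total now 20
augment #4: 6→1→0→8→9 bottleneck 6, total now 26
augment #5: 6→1→4→2→9 bottleneck 10, total now 36
augment #6: 6→1→0→4→2→9 bottleneck 1, total now 37
augment #7: 6→1→0→8→4→2→9 bottleneck 4, total now 41
augment #8: 6→5→7→8→4→2→9 bottleneck 3, total now 44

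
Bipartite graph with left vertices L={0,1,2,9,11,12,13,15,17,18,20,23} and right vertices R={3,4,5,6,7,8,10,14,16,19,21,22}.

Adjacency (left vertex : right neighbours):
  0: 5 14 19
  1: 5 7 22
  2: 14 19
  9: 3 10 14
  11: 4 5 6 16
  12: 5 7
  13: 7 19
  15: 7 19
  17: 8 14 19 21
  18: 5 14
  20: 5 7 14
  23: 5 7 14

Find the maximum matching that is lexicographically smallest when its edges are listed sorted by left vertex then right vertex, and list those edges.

Lex-smallest maximum matching: {(0,5), (1,22), (2,14), (9,3), (11,4), (12,7), (13,19), (17,8)}

|M| = 8 (so the lex-smallest maximum matching has 8 edges)
process left vertices in ascending order; for each, take the smallest-labelled available neighbour that still permits 8 edges overall, or leave it unmatched if none does
lex-smallest matching: {0-5, 1-22, 2-14, 9-3, 11-4, 12-7, 13-19, 17-8}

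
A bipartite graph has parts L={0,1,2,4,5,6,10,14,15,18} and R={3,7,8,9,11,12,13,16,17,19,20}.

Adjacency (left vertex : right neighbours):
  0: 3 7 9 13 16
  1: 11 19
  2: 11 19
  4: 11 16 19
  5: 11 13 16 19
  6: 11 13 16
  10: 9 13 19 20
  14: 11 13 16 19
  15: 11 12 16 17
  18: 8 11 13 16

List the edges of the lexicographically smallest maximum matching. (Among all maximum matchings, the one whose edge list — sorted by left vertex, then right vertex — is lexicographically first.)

Lex-smallest maximum matching: {(0,3), (1,11), (2,19), (4,16), (5,13), (10,9), (15,12), (18,8)}

|M| = 8 (so the lex-smallest maximum matching has 8 edges)
process left vertices in ascending order; for each, take the smallest-labelled available neighbour that still permits 8 edges overall, or leave it unmatched if none does
lex-smallest matching: {0-3, 1-11, 2-19, 4-16, 5-13, 10-9, 15-12, 18-8}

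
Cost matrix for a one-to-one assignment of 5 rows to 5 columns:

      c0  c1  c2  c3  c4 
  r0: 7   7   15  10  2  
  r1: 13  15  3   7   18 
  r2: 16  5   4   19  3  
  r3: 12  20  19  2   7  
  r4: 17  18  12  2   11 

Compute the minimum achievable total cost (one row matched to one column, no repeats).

Minimum assignment cost: 24

one of 2 optimal assignments: row0→col0 (cost 7), row1→col2 (cost 3), row2→col1 (cost 5), row3→col4 (cost 7), row4→col3 (cost 2)
total = 7 + 3 + 5 + 7 + 2 = 24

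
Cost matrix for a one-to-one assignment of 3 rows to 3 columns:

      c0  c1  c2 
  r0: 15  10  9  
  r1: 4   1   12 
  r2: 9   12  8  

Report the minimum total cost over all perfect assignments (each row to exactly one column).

optimal assignment: row0→col2 (cost 9), row1→col1 (cost 1), row2→col0 (cost 9)
total = 9 + 1 + 9 = 19

Minimum assignment cost: 19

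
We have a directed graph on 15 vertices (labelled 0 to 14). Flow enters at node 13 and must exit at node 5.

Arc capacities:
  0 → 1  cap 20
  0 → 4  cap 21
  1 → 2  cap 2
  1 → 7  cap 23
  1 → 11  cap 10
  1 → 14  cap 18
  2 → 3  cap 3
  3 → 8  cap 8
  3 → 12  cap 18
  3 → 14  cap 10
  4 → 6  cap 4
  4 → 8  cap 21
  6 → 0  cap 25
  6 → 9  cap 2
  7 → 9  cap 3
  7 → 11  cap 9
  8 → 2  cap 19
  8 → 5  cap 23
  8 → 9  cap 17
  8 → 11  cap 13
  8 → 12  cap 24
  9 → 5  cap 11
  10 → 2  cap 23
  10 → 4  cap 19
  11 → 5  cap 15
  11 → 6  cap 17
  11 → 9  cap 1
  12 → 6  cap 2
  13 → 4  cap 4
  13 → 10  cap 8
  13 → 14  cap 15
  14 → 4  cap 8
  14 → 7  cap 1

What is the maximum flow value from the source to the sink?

Maximum flow value: 21

augment #1: 13→4→8→5 bottleneck 4, total now 4
augment #2: 13→10→4→8→5 bottleneck 8, total now 12
augment #3: 13→14→4→8→5 bottleneck 8, total now 20
augment #4: 13→14→7→9→5 bottleneck 1, total now 21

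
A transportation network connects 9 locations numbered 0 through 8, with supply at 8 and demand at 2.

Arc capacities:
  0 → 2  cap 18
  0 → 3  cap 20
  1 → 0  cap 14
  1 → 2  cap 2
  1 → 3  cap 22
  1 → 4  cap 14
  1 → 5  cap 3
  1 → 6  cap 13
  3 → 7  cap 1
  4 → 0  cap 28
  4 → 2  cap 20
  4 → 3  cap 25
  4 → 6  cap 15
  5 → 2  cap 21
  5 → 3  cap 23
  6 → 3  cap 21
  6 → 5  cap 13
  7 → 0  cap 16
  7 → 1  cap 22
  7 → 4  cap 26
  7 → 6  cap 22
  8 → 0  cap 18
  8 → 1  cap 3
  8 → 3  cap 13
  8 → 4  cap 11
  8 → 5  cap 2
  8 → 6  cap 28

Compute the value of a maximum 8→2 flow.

Maximum flow value: 48

augment #1: 8→0→2 bottleneck 18, total now 18
augment #2: 8→1→2 bottleneck 2, total now 20
augment #3: 8→4→2 bottleneck 11, total now 31
augment #4: 8→5→2 bottleneck 2, total now 33
augment #5: 8→1→4→2 bottleneck 1, total now 34
augment #6: 8→6→5→2 bottleneck 13, total now 47
augment #7: 8→3→7→4→2 bottleneck 1, total now 48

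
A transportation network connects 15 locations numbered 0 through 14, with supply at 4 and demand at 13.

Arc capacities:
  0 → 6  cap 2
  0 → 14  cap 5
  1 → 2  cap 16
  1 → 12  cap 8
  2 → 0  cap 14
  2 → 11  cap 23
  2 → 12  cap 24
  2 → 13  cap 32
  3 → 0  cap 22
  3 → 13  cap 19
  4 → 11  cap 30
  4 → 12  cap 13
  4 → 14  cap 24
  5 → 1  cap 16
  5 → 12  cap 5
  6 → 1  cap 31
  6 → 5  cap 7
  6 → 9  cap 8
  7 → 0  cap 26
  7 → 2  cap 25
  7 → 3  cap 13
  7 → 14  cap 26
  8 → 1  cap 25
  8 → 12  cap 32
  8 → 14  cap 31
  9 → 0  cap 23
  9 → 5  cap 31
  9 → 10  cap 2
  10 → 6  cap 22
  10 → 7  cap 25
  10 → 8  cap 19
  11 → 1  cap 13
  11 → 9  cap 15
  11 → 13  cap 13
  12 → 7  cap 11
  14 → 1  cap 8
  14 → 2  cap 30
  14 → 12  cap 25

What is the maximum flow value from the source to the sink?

augment #1: 4→11→13 bottleneck 13, total now 13
augment #2: 4→14→2→13 bottleneck 24, total now 37
augment #3: 4→11→1→2→13 bottleneck 8, total now 45
augment #4: 4→12→7→3→13 bottleneck 11, total now 56
augment #5: 4→11→9→10→7→3→13 bottleneck 2, total now 58

Maximum flow value: 58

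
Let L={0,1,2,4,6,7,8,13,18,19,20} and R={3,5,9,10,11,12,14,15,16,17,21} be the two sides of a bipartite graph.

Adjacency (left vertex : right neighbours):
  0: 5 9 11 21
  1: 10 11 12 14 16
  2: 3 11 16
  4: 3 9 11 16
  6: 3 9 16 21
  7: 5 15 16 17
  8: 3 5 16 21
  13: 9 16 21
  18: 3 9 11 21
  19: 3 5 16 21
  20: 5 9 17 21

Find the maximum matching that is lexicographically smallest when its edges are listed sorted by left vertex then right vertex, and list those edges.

Lex-smallest maximum matching: {(0,5), (1,10), (2,3), (4,9), (6,16), (7,15), (8,21), (18,11), (20,17)}

|M| = 9 (so the lex-smallest maximum matching has 9 edges)
process left vertices in ascending order; for each, take the smallest-labelled available neighbour that still permits 9 edges overall, or leave it unmatched if none does
lex-smallest matching: {0-5, 1-10, 2-3, 4-9, 6-16, 7-15, 8-21, 18-11, 20-17}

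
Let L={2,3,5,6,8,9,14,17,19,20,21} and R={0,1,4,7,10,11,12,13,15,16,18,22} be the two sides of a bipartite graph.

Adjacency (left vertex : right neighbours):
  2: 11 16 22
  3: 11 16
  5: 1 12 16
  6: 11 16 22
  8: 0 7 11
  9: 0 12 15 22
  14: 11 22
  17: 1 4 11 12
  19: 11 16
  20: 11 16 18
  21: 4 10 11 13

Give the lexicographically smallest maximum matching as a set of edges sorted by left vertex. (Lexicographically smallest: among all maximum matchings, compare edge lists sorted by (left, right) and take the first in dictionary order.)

|M| = 9 (so the lex-smallest maximum matching has 9 edges)
process left vertices in ascending order; for each, take the smallest-labelled available neighbour that still permits 9 edges overall, or leave it unmatched if none does
lex-smallest matching: {2-11, 3-16, 5-1, 6-22, 8-0, 9-12, 17-4, 20-18, 21-10}

Lex-smallest maximum matching: {(2,11), (3,16), (5,1), (6,22), (8,0), (9,12), (17,4), (20,18), (21,10)}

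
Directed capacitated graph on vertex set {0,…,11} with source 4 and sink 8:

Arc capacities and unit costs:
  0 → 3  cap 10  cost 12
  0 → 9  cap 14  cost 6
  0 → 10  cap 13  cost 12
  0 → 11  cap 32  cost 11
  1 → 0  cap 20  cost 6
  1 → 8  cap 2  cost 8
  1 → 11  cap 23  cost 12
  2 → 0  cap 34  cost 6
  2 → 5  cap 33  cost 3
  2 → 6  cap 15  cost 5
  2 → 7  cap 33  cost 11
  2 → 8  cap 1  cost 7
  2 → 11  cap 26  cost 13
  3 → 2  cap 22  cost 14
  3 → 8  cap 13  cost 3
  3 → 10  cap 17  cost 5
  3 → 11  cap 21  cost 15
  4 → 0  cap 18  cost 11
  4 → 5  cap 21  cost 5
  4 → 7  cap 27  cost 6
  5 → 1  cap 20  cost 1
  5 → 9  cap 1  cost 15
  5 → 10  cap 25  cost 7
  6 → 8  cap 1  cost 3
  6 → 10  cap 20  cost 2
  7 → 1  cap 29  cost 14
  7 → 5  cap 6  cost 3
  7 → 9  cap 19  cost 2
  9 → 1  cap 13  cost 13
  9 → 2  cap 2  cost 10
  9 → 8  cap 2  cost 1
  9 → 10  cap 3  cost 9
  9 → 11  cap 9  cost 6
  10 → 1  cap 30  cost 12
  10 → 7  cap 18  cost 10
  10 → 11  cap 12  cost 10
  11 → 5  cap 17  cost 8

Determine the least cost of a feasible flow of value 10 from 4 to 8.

shortest-cost path #1: 4→7→9→8 push 2 @ unit cost 9 (adds 18)
shortest-cost path #2: 4→5→1→8 push 2 @ unit cost 14 (adds 28)
shortest-cost path #3: 4→7→9→2→8 push 1 @ unit cost 25 (adds 25)
shortest-cost path #4: 4→0→3→8 push 5 @ unit cost 26 (adds 130)
total cost = 201

Minimum cost for 10 units: 201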